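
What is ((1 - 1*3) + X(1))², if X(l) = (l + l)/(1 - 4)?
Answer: 64/9 ≈ 7.1111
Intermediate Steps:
X(l) = -2*l/3 (X(l) = (2*l)/(-3) = (2*l)*(-⅓) = -2*l/3)
((1 - 1*3) + X(1))² = ((1 - 1*3) - ⅔*1)² = ((1 - 3) - ⅔)² = (-2 - ⅔)² = (-8/3)² = 64/9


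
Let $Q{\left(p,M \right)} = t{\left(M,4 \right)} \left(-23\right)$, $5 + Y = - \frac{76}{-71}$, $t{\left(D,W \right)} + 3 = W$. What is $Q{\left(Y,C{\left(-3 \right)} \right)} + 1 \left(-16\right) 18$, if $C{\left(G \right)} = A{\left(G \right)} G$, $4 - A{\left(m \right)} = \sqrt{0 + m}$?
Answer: $-311$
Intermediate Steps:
$A{\left(m \right)} = 4 - \sqrt{m}$ ($A{\left(m \right)} = 4 - \sqrt{0 + m} = 4 - \sqrt{m}$)
$t{\left(D,W \right)} = -3 + W$
$C{\left(G \right)} = G \left(4 - \sqrt{G}\right)$ ($C{\left(G \right)} = \left(4 - \sqrt{G}\right) G = G \left(4 - \sqrt{G}\right)$)
$Y = - \frac{279}{71}$ ($Y = -5 - \frac{76}{-71} = -5 - - \frac{76}{71} = -5 + \frac{76}{71} = - \frac{279}{71} \approx -3.9296$)
$Q{\left(p,M \right)} = -23$ ($Q{\left(p,M \right)} = \left(-3 + 4\right) \left(-23\right) = 1 \left(-23\right) = -23$)
$Q{\left(Y,C{\left(-3 \right)} \right)} + 1 \left(-16\right) 18 = -23 + 1 \left(-16\right) 18 = -23 - 288 = -311$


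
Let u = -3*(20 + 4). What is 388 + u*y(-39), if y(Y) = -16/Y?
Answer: 4660/13 ≈ 358.46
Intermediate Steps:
u = -72 (u = -3*24 = -72)
388 + u*y(-39) = 388 - (-1152)/(-39) = 388 - (-1152)*(-1)/39 = 388 - 72*16/39 = 388 - 384/13 = 4660/13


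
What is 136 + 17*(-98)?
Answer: -1530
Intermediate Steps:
136 + 17*(-98) = 136 - 1666 = -1530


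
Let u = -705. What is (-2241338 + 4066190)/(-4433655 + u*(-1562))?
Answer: -608284/1110815 ≈ -0.54760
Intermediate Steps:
(-2241338 + 4066190)/(-4433655 + u*(-1562)) = (-2241338 + 4066190)/(-4433655 - 705*(-1562)) = 1824852/(-4433655 + 1101210) = 1824852/(-3332445) = 1824852*(-1/3332445) = -608284/1110815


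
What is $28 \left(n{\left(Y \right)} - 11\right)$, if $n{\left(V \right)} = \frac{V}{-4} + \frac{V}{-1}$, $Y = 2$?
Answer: $-378$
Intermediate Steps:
$n{\left(V \right)} = - \frac{5 V}{4}$ ($n{\left(V \right)} = V \left(- \frac{1}{4}\right) + V \left(-1\right) = - \frac{V}{4} - V = - \frac{5 V}{4}$)
$28 \left(n{\left(Y \right)} - 11\right) = 28 \left(\left(- \frac{5}{4}\right) 2 - 11\right) = 28 \left(- \frac{5}{2} - 11\right) = 28 \left(- \frac{27}{2}\right) = -378$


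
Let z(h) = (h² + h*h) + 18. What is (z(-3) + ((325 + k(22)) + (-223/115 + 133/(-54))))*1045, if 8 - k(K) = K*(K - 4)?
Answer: -40756463/1242 ≈ -32815.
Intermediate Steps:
k(K) = 8 - K*(-4 + K) (k(K) = 8 - K*(K - 4) = 8 - K*(-4 + K))
z(h) = 18 + 2*h² (z(h) = (h² + h²) + 18 = 2*h² + 18 = 18 + 2*h²)
(z(-3) + ((325 + k(22)) + (-223/115 + 133/(-54))))*1045 = ((18 + 2*(-3)²) + ((325 + (8 - 1*22² + 4*22)) + (-223/115 + 133/(-54))))*1045 = ((18 + 2*9) + ((325 + (8 - 1*484 + 88)) + (-223*1/115 + 133*(-1/54))))*1045 = ((18 + 18) + ((325 + (8 - 484 + 88)) + (-223/115 - 133/54)))*1045 = (36 + ((325 - 388) - 27337/6210))*1045 = (36 + (-63 - 27337/6210))*1045 = (36 - 418567/6210)*1045 = -195007/6210*1045 = -40756463/1242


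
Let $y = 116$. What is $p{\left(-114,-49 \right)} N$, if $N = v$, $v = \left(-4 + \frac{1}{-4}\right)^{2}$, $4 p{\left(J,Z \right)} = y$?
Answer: $\frac{8381}{16} \approx 523.81$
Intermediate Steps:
$p{\left(J,Z \right)} = 29$ ($p{\left(J,Z \right)} = \frac{1}{4} \cdot 116 = 29$)
$v = \frac{289}{16}$ ($v = \left(-4 - \frac{1}{4}\right)^{2} = \left(- \frac{17}{4}\right)^{2} = \frac{289}{16} \approx 18.063$)
$N = \frac{289}{16} \approx 18.063$
$p{\left(-114,-49 \right)} N = 29 \cdot \frac{289}{16} = \frac{8381}{16}$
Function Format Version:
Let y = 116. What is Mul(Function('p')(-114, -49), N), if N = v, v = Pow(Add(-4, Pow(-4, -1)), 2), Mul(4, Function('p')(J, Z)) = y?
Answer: Rational(8381, 16) ≈ 523.81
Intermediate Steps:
Function('p')(J, Z) = 29 (Function('p')(J, Z) = Mul(Rational(1, 4), 116) = 29)
v = Rational(289, 16) (v = Pow(Add(-4, Rational(-1, 4)), 2) = Pow(Rational(-17, 4), 2) = Rational(289, 16) ≈ 18.063)
N = Rational(289, 16) ≈ 18.063
Mul(Function('p')(-114, -49), N) = Mul(29, Rational(289, 16)) = Rational(8381, 16)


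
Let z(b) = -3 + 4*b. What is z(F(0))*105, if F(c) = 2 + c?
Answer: 525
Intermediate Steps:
z(F(0))*105 = (-3 + 4*(2 + 0))*105 = (-3 + 4*2)*105 = (-3 + 8)*105 = 5*105 = 525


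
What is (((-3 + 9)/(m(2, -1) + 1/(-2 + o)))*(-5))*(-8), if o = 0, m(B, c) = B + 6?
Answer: 32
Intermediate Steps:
m(B, c) = 6 + B
(((-3 + 9)/(m(2, -1) + 1/(-2 + o)))*(-5))*(-8) = (((-3 + 9)/((6 + 2) + 1/(-2 + 0)))*(-5))*(-8) = ((6/(8 + 1/(-2)))*(-5))*(-8) = ((6/(8 - ½))*(-5))*(-8) = ((6/(15/2))*(-5))*(-8) = ((6*(2/15))*(-5))*(-8) = ((⅘)*(-5))*(-8) = -4*(-8) = 32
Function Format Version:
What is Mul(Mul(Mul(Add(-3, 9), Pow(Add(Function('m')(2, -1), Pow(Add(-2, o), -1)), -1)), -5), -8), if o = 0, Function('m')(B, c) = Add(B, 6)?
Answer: 32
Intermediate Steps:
Function('m')(B, c) = Add(6, B)
Mul(Mul(Mul(Add(-3, 9), Pow(Add(Function('m')(2, -1), Pow(Add(-2, o), -1)), -1)), -5), -8) = Mul(Mul(Mul(Add(-3, 9), Pow(Add(Add(6, 2), Pow(Add(-2, 0), -1)), -1)), -5), -8) = Mul(Mul(Mul(6, Pow(Add(8, Pow(-2, -1)), -1)), -5), -8) = Mul(Mul(Mul(6, Pow(Add(8, Rational(-1, 2)), -1)), -5), -8) = Mul(Mul(Mul(6, Pow(Rational(15, 2), -1)), -5), -8) = Mul(Mul(Mul(6, Rational(2, 15)), -5), -8) = Mul(Mul(Rational(4, 5), -5), -8) = Mul(-4, -8) = 32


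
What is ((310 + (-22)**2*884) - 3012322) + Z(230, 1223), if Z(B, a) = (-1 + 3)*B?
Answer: -2583696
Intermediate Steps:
Z(B, a) = 2*B
((310 + (-22)**2*884) - 3012322) + Z(230, 1223) = ((310 + (-22)**2*884) - 3012322) + 2*230 = ((310 + 484*884) - 3012322) + 460 = ((310 + 427856) - 3012322) + 460 = (428166 - 3012322) + 460 = -2584156 + 460 = -2583696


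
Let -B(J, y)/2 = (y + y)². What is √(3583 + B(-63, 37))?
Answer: I*√7369 ≈ 85.843*I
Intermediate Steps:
B(J, y) = -8*y² (B(J, y) = -2*(y + y)² = -2*4*y² = -8*y²)
√(3583 + B(-63, 37)) = √(3583 - 8*37²) = √(3583 - 8*1369) = √(3583 - 10952) = √(-7369) = I*√7369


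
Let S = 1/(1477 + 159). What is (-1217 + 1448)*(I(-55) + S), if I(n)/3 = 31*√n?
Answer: 231/1636 + 21483*I*√55 ≈ 0.1412 + 1.5932e+5*I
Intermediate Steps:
I(n) = 93*√n (I(n) = 3*(31*√n) = 93*√n)
S = 1/1636 ≈ 0.00061125
(-1217 + 1448)*(I(-55) + S) = (-1217 + 1448)*(93*√(-55) + 1/1636) = 231*(93*(I*√55) + 1/1636) = 231*(93*I*√55 + 1/1636) = 231*(1/1636 + 93*I*√55) = 231/1636 + 21483*I*√55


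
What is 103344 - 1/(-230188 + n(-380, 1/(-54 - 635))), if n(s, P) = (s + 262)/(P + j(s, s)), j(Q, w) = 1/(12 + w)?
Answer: 22052532756577/213389580 ≈ 1.0334e+5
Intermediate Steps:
n(s, P) = (262 + s)/(P + 1/(12 + s)) (n(s, P) = (s + 262)/(P + 1/(12 + s)) = (262 + s)/(P + 1/(12 + s)))
103344 - 1/(-230188 + n(-380, 1/(-54 - 635))) = 103344 - 1/(-230188 + (12 - 380)*(262 - 380)/(1 + (12 - 380)/(-54 - 635))) = 103344 - 1/(-230188 - 368*(-118)/(1 - 368/(-689))) = 103344 - 1/(-230188 - 368*(-118)/(1 - 1/689*(-368))) = 103344 - 1/(-230188 - 368*(-118)/(1 + 368/689)) = 103344 - 1/(-230188 - 368*(-118)/(1057/689)) = 103344 - 1/(-230188 + (689/1057)*(-368)*(-118)) = 103344 - 1/(-230188 + 29919136/1057) = 103344 - 1/(-213389580/1057) = 103344 - 1*(-1057/213389580) = 103344 + 1057/213389580 = 22052532756577/213389580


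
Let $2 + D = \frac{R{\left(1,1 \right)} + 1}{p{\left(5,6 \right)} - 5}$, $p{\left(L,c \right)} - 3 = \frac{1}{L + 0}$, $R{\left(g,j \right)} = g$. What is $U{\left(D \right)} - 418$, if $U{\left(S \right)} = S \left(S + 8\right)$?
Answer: $- \frac{35090}{81} \approx -433.21$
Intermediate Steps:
$p{\left(L,c \right)} = 3 + \frac{1}{L}$ ($p{\left(L,c \right)} = 3 + \frac{1}{L + 0} = 3 + \frac{1}{L}$)
$D = - \frac{28}{9}$ ($D = -2 + \frac{1 + 1}{\left(3 + \frac{1}{5}\right) - 5} = -2 + \frac{2}{\left(3 + \frac{1}{5}\right) - 5} = -2 + \frac{2}{\frac{16}{5} - 5} = -2 + \frac{2}{- \frac{9}{5}} = -2 + 2 \left(- \frac{5}{9}\right) = -2 - \frac{10}{9} = - \frac{28}{9} \approx -3.1111$)
$U{\left(S \right)} = S \left(8 + S\right)$
$U{\left(D \right)} - 418 = - \frac{28 \left(8 - \frac{28}{9}\right)}{9} - 418 = \left(- \frac{28}{9}\right) \frac{44}{9} - 418 = - \frac{1232}{81} - 418 = - \frac{35090}{81}$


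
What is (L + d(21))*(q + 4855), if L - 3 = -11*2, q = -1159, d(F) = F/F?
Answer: -66528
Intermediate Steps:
d(F) = 1
L = -19 (L = 3 - 11*2 = 3 - 22 = -19)
(L + d(21))*(q + 4855) = (-19 + 1)*(-1159 + 4855) = -18*3696 = -66528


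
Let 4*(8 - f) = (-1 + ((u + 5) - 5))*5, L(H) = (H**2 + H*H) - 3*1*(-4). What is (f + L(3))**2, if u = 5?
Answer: 1089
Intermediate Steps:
L(H) = 12 + 2*H**2 (L(H) = (H**2 + H**2) - 3*(-4) = 2*H**2 + 12 = 12 + 2*H**2)
f = 3 (f = 8 - (-1 + ((5 + 5) - 5))*5/4 = 8 - (-1 + (10 - 5))*5/4 = 8 - (-1 + 5)*5/4 = 8 - 5 = 3)
(f + L(3))**2 = (3 + (12 + 2*3**2))**2 = (3 + (12 + 2*9))**2 = (3 + (12 + 18))**2 = (3 + 30)**2 = 33**2 = 1089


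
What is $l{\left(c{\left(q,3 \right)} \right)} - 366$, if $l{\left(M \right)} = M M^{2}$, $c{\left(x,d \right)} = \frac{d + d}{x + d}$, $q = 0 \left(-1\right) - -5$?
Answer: $- \frac{23397}{64} \approx -365.58$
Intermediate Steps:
$q = 5$ ($q = 0 + 5 = 5$)
$c{\left(x,d \right)} = \frac{2 d}{d + x}$
$l{\left(M \right)} = M^{3}$
$l{\left(c{\left(q,3 \right)} \right)} - 366 = \left(2 \cdot 3 \frac{1}{3 + 5}\right)^{3} - 366 = \left(2 \cdot 3 \cdot \frac{1}{8}\right)^{3} - 366 = \left(\frac{3}{4}\right)^{3} - 366 = \frac{27}{64} - 366 = - \frac{23397}{64}$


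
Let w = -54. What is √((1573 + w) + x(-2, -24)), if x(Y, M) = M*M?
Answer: √2095 ≈ 45.771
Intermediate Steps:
x(Y, M) = M²
√((1573 + w) + x(-2, -24)) = √((1573 - 54) + (-24)²) = √(1519 + 576) = √2095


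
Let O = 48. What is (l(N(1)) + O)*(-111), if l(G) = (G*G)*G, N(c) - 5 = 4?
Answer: -86247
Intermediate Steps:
N(c) = 9 (N(c) = 5 + 4 = 9)
l(G) = G³ (l(G) = G²*G = G³)
(l(N(1)) + O)*(-111) = (9³ + 48)*(-111) = (729 + 48)*(-111) = 777*(-111) = -86247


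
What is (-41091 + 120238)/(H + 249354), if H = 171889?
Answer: 79147/421243 ≈ 0.18789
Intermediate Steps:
(-41091 + 120238)/(H + 249354) = (-41091 + 120238)/(171889 + 249354) = 79147/421243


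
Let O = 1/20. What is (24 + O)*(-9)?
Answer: -4329/20 ≈ -216.45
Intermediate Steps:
O = 1/20 ≈ 0.050000
(24 + O)*(-9) = (24 + 1/20)*(-9) = (481/20)*(-9) = -4329/20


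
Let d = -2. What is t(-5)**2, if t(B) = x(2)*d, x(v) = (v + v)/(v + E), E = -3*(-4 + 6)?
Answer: 4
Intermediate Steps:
E = -6 (E = -3*2 = -6)
x(v) = 2*v/(-6 + v) (x(v) = (v + v)/(v - 6) = (2*v)/(-6 + v) = 2*v/(-6 + v))
t(B) = 2 (t(B) = (2*2/(-6 + 2))*(-2) = (2*2/(-4))*(-2) = (2*2*(-1/4))*(-2) = -1*(-2) = 2)
t(-5)**2 = 2**2 = 4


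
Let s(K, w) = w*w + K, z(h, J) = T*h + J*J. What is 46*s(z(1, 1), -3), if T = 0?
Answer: 460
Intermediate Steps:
z(h, J) = J**2 (z(h, J) = 0*h + J*J = 0 + J**2 = J**2)
s(K, w) = K + w**2 (s(K, w) = w**2 + K = K + w**2)
46*s(z(1, 1), -3) = 46*(1**2 + (-3)**2) = 46*(1 + 9) = 46*10 = 460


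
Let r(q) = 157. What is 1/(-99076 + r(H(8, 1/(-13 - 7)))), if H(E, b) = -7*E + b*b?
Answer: -1/98919 ≈ -1.0109e-5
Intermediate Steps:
H(E, b) = b² - 7*E (H(E, b) = -7*E + b² = b² - 7*E)
1/(-99076 + r(H(8, 1/(-13 - 7)))) = 1/(-99076 + 157) = 1/(-98919) = -1/98919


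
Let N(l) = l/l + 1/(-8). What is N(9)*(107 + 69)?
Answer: 154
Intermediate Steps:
N(l) = 7/8 (N(l) = 1 + 1*(-⅛) = 1 - ⅛ = 7/8)
N(9)*(107 + 69) = 7*(107 + 69)/8 = (7/8)*176 = 154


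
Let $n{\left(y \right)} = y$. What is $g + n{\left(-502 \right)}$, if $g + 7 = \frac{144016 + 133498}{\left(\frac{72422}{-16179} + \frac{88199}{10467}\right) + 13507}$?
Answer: $- \frac{9803564328070}{20070349607} \approx -488.46$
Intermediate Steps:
$g = \frac{271751174644}{20070349607}$ ($g = -7 + \frac{144016 + 133498}{\left(\frac{72422}{-16179} + \frac{88199}{10467}\right) + 13507} = -7 + \frac{277514}{\left(72422 \left(- \frac{1}{16179}\right) + 88199 \cdot \frac{1}{10467}\right) + 13507} = -7 + \frac{277514}{\left(- \frac{72422}{16179} + \frac{88199}{10467}\right) + 13507} = -7 + \frac{277514}{\frac{222976849}{56448531} + 13507} = -7 + \frac{277514}{\frac{762673285066}{56448531}} = -7 + 277514 \cdot \frac{56448531}{762673285066} = -7 + \frac{412243621893}{20070349607} = \frac{271751174644}{20070349607} \approx 13.54$)
$g + n{\left(-502 \right)} = \frac{271751174644}{20070349607} - 502 = - \frac{9803564328070}{20070349607}$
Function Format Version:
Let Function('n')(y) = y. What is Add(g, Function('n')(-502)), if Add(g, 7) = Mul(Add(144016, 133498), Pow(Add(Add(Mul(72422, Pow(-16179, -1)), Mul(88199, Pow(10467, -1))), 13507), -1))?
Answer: Rational(-9803564328070, 20070349607) ≈ -488.46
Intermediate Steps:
g = Rational(271751174644, 20070349607) (g = Add(-7, Mul(Add(144016, 133498), Pow(Add(Add(Mul(72422, Pow(-16179, -1)), Mul(88199, Pow(10467, -1))), 13507), -1))) = Add(-7, Mul(277514, Pow(Add(Add(Mul(72422, Rational(-1, 16179)), Mul(88199, Rational(1, 10467))), 13507), -1))) = Add(-7, Mul(277514, Pow(Add(Add(Rational(-72422, 16179), Rational(88199, 10467)), 13507), -1))) = Add(-7, Mul(277514, Pow(Add(Rational(222976849, 56448531), 13507), -1))) = Add(-7, Mul(277514, Pow(Rational(762673285066, 56448531), -1))) = Add(-7, Mul(277514, Rational(56448531, 762673285066))) = Add(-7, Rational(412243621893, 20070349607)) = Rational(271751174644, 20070349607) ≈ 13.540)
Add(g, Function('n')(-502)) = Add(Rational(271751174644, 20070349607), -502) = Rational(-9803564328070, 20070349607)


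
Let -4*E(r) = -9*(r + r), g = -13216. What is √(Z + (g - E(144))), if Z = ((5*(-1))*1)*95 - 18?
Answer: 7*I*√293 ≈ 119.82*I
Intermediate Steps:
E(r) = 9*r/2 (E(r) = -(-9)*(r + r)/4 = -(-9)*2*r/4 = -(-9)*r/2 = 9*r/2)
Z = -493 (Z = -5*1*95 - 18 = -5*95 - 18 = -475 - 18 = -493)
√(Z + (g - E(144))) = √(-493 + (-13216 - 9*144/2)) = √(-493 + (-13216 - 1*648)) = √(-493 + (-13216 - 648)) = √(-493 - 13864) = √(-14357) = 7*I*√293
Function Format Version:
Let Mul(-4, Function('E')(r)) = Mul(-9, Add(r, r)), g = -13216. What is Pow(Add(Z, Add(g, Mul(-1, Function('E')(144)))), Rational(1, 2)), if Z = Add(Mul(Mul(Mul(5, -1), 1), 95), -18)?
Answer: Mul(7, I, Pow(293, Rational(1, 2))) ≈ Mul(119.82, I)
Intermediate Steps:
Function('E')(r) = Mul(Rational(9, 2), r) (Function('E')(r) = Mul(Rational(-1, 4), Mul(-9, Add(r, r))) = Mul(Rational(-1, 4), Mul(-9, Mul(2, r))) = Mul(Rational(-1, 4), Mul(-18, r)) = Mul(Rational(9, 2), r))
Z = -493 (Z = Add(Mul(Mul(-5, 1), 95), -18) = Add(Mul(-5, 95), -18) = Add(-475, -18) = -493)
Pow(Add(Z, Add(g, Mul(-1, Function('E')(144)))), Rational(1, 2)) = Pow(Add(-493, Add(-13216, Mul(-1, Mul(Rational(9, 2), 144)))), Rational(1, 2)) = Pow(Add(-493, Add(-13216, Mul(-1, 648))), Rational(1, 2)) = Pow(Add(-493, Add(-13216, -648)), Rational(1, 2)) = Pow(Add(-493, -13864), Rational(1, 2)) = Pow(-14357, Rational(1, 2)) = Mul(7, I, Pow(293, Rational(1, 2)))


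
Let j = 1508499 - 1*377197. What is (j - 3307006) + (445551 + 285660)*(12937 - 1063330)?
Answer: -768061091627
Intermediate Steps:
j = 1131302 (j = 1508499 - 377197 = 1131302)
(j - 3307006) + (445551 + 285660)*(12937 - 1063330) = (1131302 - 3307006) + (445551 + 285660)*(12937 - 1063330) = -2175704 + 731211*(-1050393) = -2175704 - 768058915923 = -768061091627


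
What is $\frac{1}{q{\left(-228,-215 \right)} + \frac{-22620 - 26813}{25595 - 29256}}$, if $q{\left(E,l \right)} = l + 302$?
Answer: $\frac{3661}{367940} \approx 0.00995$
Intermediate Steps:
$q{\left(E,l \right)} = 302 + l$
$\frac{1}{q{\left(-228,-215 \right)} + \frac{-22620 - 26813}{25595 - 29256}} = \frac{1}{\left(302 - 215\right) + \frac{-22620 - 26813}{25595 - 29256}} = \frac{1}{87 - \frac{49433}{-3661}} = \frac{1}{87 - - \frac{49433}{3661}} = \frac{1}{87 + \frac{49433}{3661}} = \frac{1}{\frac{367940}{3661}} = \frac{3661}{367940}$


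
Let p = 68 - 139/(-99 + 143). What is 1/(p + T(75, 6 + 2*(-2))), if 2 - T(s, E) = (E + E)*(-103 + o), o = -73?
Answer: 44/33917 ≈ 0.0012973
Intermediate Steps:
T(s, E) = 2 + 352*E (T(s, E) = 2 - (E + E)*(-103 - 73) = 2 - 2*E*(-176) = 2 - (-352)*E = 2 + 352*E)
p = 2853/44 (p = 68 - 139/44 = 2853/44 ≈ 64.841)
1/(p + T(75, 6 + 2*(-2))) = 1/(2853/44 + (2 + 352*(6 + 2*(-2)))) = 1/(2853/44 + (2 + 352*(6 - 4))) = 1/(2853/44 + (2 + 352*2)) = 1/(2853/44 + (2 + 704)) = 1/(2853/44 + 706) = 1/(33917/44) = 44/33917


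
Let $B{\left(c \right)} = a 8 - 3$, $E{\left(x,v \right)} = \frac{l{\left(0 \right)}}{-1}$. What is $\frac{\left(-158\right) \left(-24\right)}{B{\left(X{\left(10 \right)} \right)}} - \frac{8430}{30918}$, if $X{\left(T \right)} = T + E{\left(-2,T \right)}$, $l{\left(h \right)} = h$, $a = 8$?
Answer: $\frac{19454471}{314333} \approx 61.891$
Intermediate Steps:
$E{\left(x,v \right)} = 0$ ($E{\left(x,v \right)} = \frac{0}{-1} = 0 \left(-1\right) = 0$)
$X{\left(T \right)} = T$ ($X{\left(T \right)} = T + 0 = T$)
$B{\left(c \right)} = 61$ ($B{\left(c \right)} = 8 \cdot 8 - 3 = 64 - 3 = 61$)
$\frac{\left(-158\right) \left(-24\right)}{B{\left(X{\left(10 \right)} \right)}} - \frac{8430}{30918} = \frac{\left(-158\right) \left(-24\right)}{61} - \frac{8430}{30918} = 3792 \cdot \frac{1}{61} - \frac{1405}{5153} = \frac{3792}{61} - \frac{1405}{5153} = \frac{19454471}{314333}$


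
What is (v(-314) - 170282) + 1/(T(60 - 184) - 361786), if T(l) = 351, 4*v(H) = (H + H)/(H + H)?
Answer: -246183137249/1445740 ≈ -1.7028e+5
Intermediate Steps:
v(H) = 1/4 (v(H) = ((H + H)/(H + H))/4 = ((2*H)/((2*H)))/4 = ((2*H)*(1/(2*H)))/4 = (1/4)*1 = 1/4)
(v(-314) - 170282) + 1/(T(60 - 184) - 361786) = (1/4 - 170282) + 1/(351 - 361786) = -681127/4 + 1/(-361435) = -681127/4 - 1/361435 = -246183137249/1445740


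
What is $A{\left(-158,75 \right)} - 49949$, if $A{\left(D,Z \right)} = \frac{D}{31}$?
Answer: $- \frac{1548577}{31} \approx -49954.0$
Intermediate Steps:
$A{\left(D,Z \right)} = \frac{D}{31}$ ($A{\left(D,Z \right)} = D \frac{1}{31} = \frac{D}{31}$)
$A{\left(-158,75 \right)} - 49949 = \frac{1}{31} \left(-158\right) - 49949 = - \frac{158}{31} - 49949 = - \frac{1548577}{31}$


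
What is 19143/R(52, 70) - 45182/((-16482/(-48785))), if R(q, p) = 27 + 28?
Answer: -1474581682/11055 ≈ -1.3339e+5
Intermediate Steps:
R(q, p) = 55
19143/R(52, 70) - 45182/((-16482/(-48785))) = 19143/55 - 45182/((-16482/(-48785))) = 19143*(1/55) - 45182/((-16482*(-1/48785))) = 19143/55 - 45182/16482/48785 = 19143/55 - 45182*48785/16482 = 19143/55 - 26880535/201 = -1474581682/11055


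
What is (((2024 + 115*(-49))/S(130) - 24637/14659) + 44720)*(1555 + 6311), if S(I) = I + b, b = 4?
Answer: 345268352788029/982153 ≈ 3.5154e+8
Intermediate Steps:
S(I) = 4 + I (S(I) = I + 4 = 4 + I)
(((2024 + 115*(-49))/S(130) - 24637/14659) + 44720)*(1555 + 6311) = (((2024 + 115*(-49))/(4 + 130) - 24637/14659) + 44720)*(1555 + 6311) = (((2024 - 5635)/134 - 24637*1/14659) + 44720)*7866 = ((-3611*1/134 - 24637/14659) + 44720)*7866 = ((-3611/134 - 24637/14659) + 44720)*7866 = (-56235007/1964306 + 44720)*7866 = (87787529313/1964306)*7866 = 345268352788029/982153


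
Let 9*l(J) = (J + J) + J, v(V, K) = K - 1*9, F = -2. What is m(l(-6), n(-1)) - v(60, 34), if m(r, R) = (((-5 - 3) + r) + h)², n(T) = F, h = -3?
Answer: 144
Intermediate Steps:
v(V, K) = -9 + K (v(V, K) = K - 9 = -9 + K)
n(T) = -2
l(J) = J/3 (l(J) = ((J + J) + J)/9 = (2*J + J)/9 = (3*J)/9 = J/3)
m(r, R) = (-11 + r)² (m(r, R) = (((-5 - 3) + r) - 3)² = ((-8 + r) - 3)² = (-11 + r)²)
m(l(-6), n(-1)) - v(60, 34) = (-11 + (⅓)*(-6))² - (-9 + 34) = (-11 - 2)² - 1*25 = (-13)² - 25 = 169 - 25 = 144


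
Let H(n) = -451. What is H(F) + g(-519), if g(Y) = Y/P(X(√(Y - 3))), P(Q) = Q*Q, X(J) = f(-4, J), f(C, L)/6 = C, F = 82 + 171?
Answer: -86765/192 ≈ -451.90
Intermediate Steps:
F = 253
f(C, L) = 6*C
X(J) = -24 (X(J) = 6*(-4) = -24)
P(Q) = Q²
g(Y) = Y/576 (g(Y) = Y/((-24)²) = Y/576)
H(F) + g(-519) = -451 + (1/576)*(-519) = -451 - 173/192 = -86765/192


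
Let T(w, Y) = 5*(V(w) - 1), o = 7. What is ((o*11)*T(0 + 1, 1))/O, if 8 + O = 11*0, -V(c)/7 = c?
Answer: 385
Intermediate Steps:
V(c) = -7*c
T(w, Y) = -5 - 35*w (T(w, Y) = 5*(-7*w - 1) = 5*(-1 - 7*w) = -5 - 35*w)
O = -8 (O = -8 + 11*0 = -8 + 0 = -8)
((o*11)*T(0 + 1, 1))/O = ((7*11)*(-5 - 35*(0 + 1)))/(-8) = (77*(-5 - 35*1))*(-⅛) = (77*(-5 - 35))*(-⅛) = (77*(-40))*(-⅛) = -3080*(-⅛) = 385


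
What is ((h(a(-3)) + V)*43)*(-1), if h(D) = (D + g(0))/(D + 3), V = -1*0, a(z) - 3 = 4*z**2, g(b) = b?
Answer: -559/14 ≈ -39.929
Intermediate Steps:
a(z) = 3 + 4*z**2
V = 0
h(D) = D/(3 + D) (h(D) = (D + 0)/(D + 3) = D/(3 + D))
((h(a(-3)) + V)*43)*(-1) = (((3 + 4*(-3)**2)/(3 + (3 + 4*(-3)**2)) + 0)*43)*(-1) = (((3 + 4*9)/(3 + (3 + 4*9)) + 0)*43)*(-1) = (((3 + 36)/(3 + (3 + 36)) + 0)*43)*(-1) = ((39/(3 + 39) + 0)*43)*(-1) = ((39/42 + 0)*43)*(-1) = ((39*(1/42) + 0)*43)*(-1) = ((13/14 + 0)*43)*(-1) = ((13/14)*43)*(-1) = (559/14)*(-1) = -559/14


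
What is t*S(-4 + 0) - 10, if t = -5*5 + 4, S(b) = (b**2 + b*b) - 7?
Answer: -535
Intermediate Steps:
S(b) = -7 + 2*b**2 (S(b) = (b**2 + b**2) - 7 = 2*b**2 - 7 = -7 + 2*b**2)
t = -21 (t = -25 + 4 = -21)
t*S(-4 + 0) - 10 = -21*(-7 + 2*(-4 + 0)**2) - 10 = -21*(-7 + 2*(-4)**2) - 10 = -21*(-7 + 2*16) - 10 = -21*(-7 + 32) - 10 = -21*25 - 10 = -525 - 10 = -535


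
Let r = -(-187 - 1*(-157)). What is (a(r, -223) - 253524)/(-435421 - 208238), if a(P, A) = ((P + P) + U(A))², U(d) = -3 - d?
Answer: 175124/643659 ≈ 0.27208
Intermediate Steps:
r = 30 (r = -(-187 + 157) = -1*(-30) = 30)
a(P, A) = (-3 - A + 2*P)² (a(P, A) = ((P + P) + (-3 - A))² = (2*P + (-3 - A))² = (-3 - A + 2*P)²)
(a(r, -223) - 253524)/(-435421 - 208238) = ((3 - 223 - 2*30)² - 253524)/(-435421 - 208238) = ((3 - 223 - 60)² - 253524)/(-643659) = ((-280)² - 253524)*(-1/643659) = (78400 - 253524)*(-1/643659) = -175124*(-1/643659) = 175124/643659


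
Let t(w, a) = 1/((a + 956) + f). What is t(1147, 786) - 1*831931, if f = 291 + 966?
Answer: -2494961068/2999 ≈ -8.3193e+5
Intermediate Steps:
f = 1257
t(w, a) = 1/(2213 + a) (t(w, a) = 1/((a + 956) + 1257) = 1/((956 + a) + 1257) = 1/(2213 + a))
t(1147, 786) - 1*831931 = 1/(2213 + 786) - 1*831931 = 1/2999 - 831931 = -2494961068/2999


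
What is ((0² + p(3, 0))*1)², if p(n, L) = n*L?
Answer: 0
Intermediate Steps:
p(n, L) = L*n
((0² + p(3, 0))*1)² = ((0² + 0*3)*1)² = ((0 + 0)*1)² = (0*1)² = 0² = 0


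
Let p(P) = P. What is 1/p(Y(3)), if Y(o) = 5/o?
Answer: ⅗ ≈ 0.60000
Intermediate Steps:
1/p(Y(3)) = 1/(5/3) = ⅗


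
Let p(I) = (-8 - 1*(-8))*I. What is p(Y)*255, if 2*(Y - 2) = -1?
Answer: 0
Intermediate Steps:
Y = 3/2 (Y = 2 + (½)*(-1) = 2 - ½ = 3/2 ≈ 1.5000)
p(I) = 0 (p(I) = (-8 + 8)*I = 0*I = 0)
p(Y)*255 = 0*255 = 0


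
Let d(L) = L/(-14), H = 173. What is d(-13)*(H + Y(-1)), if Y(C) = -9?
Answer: 1066/7 ≈ 152.29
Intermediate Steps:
d(L) = -L/14 (d(L) = L*(-1/14) = -L/14)
d(-13)*(H + Y(-1)) = (-1/14*(-13))*(173 - 9) = (13/14)*164 = 1066/7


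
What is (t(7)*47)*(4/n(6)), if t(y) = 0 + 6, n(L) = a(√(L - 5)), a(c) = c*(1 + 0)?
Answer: 1128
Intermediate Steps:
a(c) = c (a(c) = c*1 = c)
n(L) = √(-5 + L) (n(L) = √(L - 5) = √(-5 + L))
t(y) = 6
(t(7)*47)*(4/n(6)) = (6*47)*(4/(√(-5 + 6))) = 282*(4/(√1)) = 282*(4/1) = 282*(4*1) = 282*4 = 1128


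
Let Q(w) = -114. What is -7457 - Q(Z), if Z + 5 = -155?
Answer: -7343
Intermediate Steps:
Z = -160 (Z = -5 - 155 = -160)
-7457 - Q(Z) = -7457 - 1*(-114) = -7457 + 114 = -7343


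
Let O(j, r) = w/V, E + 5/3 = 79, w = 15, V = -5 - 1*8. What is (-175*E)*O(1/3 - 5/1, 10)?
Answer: 203000/13 ≈ 15615.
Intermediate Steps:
V = -13 (V = -5 - 8 = -13)
E = 232/3 (E = -5/3 + 79 = 232/3 ≈ 77.333)
O(j, r) = -15/13 (O(j, r) = 15/(-13) = 15*(-1/13) = -15/13)
(-175*E)*O(1/3 - 5/1, 10) = -175*232/3*(-15/13) = -40600/3*(-15/13) = 203000/13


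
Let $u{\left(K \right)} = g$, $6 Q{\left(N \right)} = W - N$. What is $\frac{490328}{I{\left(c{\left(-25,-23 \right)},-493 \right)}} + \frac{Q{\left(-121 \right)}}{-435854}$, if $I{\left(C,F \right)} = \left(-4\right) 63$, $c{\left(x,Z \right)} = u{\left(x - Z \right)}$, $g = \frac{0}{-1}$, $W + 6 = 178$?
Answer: $- \frac{106855716209}{54917604} \approx -1945.7$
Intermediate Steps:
$W = 172$ ($W = -6 + 178 = 172$)
$Q{\left(N \right)} = \frac{86}{3} - \frac{N}{6}$ ($Q{\left(N \right)} = \frac{172 - N}{6} = \frac{86}{3} - \frac{N}{6}$)
$g = 0$ ($g = 0 \left(-1\right) = 0$)
$u{\left(K \right)} = 0$
$c{\left(x,Z \right)} = 0$
$I{\left(C,F \right)} = -252$
$\frac{490328}{I{\left(c{\left(-25,-23 \right)},-493 \right)}} + \frac{Q{\left(-121 \right)}}{-435854} = \frac{490328}{-252} + \frac{\frac{86}{3} - - \frac{121}{6}}{-435854} = 490328 \left(- \frac{1}{252}\right) + \left(\frac{86}{3} + \frac{121}{6}\right) \left(- \frac{1}{435854}\right) = - \frac{122582}{63} + \frac{293}{6} \left(- \frac{1}{435854}\right) = - \frac{122582}{63} - \frac{293}{2615124} = - \frac{106855716209}{54917604}$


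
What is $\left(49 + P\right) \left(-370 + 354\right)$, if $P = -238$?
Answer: $3024$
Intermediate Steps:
$\left(49 + P\right) \left(-370 + 354\right) = \left(49 - 238\right) \left(-370 + 354\right) = \left(-189\right) \left(-16\right) = 3024$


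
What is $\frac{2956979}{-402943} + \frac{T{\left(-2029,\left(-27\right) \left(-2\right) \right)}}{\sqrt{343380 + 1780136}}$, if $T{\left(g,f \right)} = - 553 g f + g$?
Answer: $- \frac{2956979}{402943} + \frac{60587969 \sqrt{530879}}{1061758} \approx 41570.0$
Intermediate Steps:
$T{\left(g,f \right)} = g - 553 f g$ ($T{\left(g,f \right)} = - 553 f g + g = g - 553 f g$)
$\frac{2956979}{-402943} + \frac{T{\left(-2029,\left(-27\right) \left(-2\right) \right)}}{\sqrt{343380 + 1780136}} = \frac{2956979}{-402943} + \frac{\left(-2029\right) \left(1 - 553 \left(\left(-27\right) \left(-2\right)\right)\right)}{\sqrt{343380 + 1780136}} = 2956979 \left(- \frac{1}{402943}\right) + \frac{\left(-2029\right) \left(1 - 29862\right)}{\sqrt{2123516}} = - \frac{2956979}{402943} + \frac{\left(-2029\right) \left(1 - 29862\right)}{2 \sqrt{530879}} = - \frac{2956979}{402943} + \left(-2029\right) \left(-29861\right) \frac{\sqrt{530879}}{1061758} = - \frac{2956979}{402943} + 60587969 \frac{\sqrt{530879}}{1061758} = - \frac{2956979}{402943} + \frac{60587969 \sqrt{530879}}{1061758}$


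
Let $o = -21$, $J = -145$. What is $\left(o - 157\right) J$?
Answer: $25810$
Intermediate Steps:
$\left(o - 157\right) J = \left(-21 - 157\right) \left(-145\right) = \left(-178\right) \left(-145\right) = 25810$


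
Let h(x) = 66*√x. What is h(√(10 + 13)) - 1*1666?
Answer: -1666 + 66*23^(¼) ≈ -1521.5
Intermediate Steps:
h(√(10 + 13)) - 1*1666 = 66*√(√(10 + 13)) - 1*1666 = 66*√(√23) - 1666 = 66*23^(¼) - 1666 = -1666 + 66*23^(¼)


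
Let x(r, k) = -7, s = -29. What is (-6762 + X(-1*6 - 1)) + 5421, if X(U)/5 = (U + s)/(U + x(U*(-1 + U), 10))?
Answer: -9297/7 ≈ -1328.1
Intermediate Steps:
X(U) = 5*(-29 + U)/(-7 + U) (X(U) = 5*((U - 29)/(U - 7)) = 5*((-29 + U)/(-7 + U)) = 5*(-29 + U)/(-7 + U))
(-6762 + X(-1*6 - 1)) + 5421 = (-6762 + 5*(-29 + (-1*6 - 1))/(-7 + (-1*6 - 1))) + 5421 = (-6762 + 5*(-29 + (-6 - 1))/(-7 + (-6 - 1))) + 5421 = (-6762 + 5*(-29 - 7)/(-7 - 7)) + 5421 = (-6762 + 5*(-36)/(-14)) + 5421 = (-6762 + 5*(-1/14)*(-36)) + 5421 = (-6762 + 90/7) + 5421 = -47244/7 + 5421 = -9297/7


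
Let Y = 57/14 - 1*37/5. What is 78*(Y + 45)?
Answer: 113763/35 ≈ 3250.4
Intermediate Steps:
Y = -233/70 (Y = 57*(1/14) - 37*1/5 = 57/14 - 37/5 = -233/70 ≈ -3.3286)
78*(Y + 45) = 78*(-233/70 + 45) = 78*(2917/70) = 113763/35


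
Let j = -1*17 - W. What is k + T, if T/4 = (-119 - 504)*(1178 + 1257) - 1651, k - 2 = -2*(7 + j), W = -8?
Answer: -6074618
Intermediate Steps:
j = -9 (j = -1*17 - 1*(-8) = -17 + 8 = -9)
k = 6 (k = 2 - 2*(7 - 9) = 2 - 2*(-2) = 2 + 4 = 6)
T = -6074624 (T = 4*((-119 - 504)*(1178 + 1257) - 1651) = 4*(-623*2435 - 1651) = 4*(-1517005 - 1651) = 4*(-1518656) = -6074624)
k + T = 6 - 6074624 = -6074618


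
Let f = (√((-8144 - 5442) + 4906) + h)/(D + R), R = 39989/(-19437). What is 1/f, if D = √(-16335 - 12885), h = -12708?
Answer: 42348351/261592773794 + 5*√634074/40375486 - 3177*I*√7305/20187743 + 39989*I*√2170/1569556642764 ≈ 0.0002605 - 0.013449*I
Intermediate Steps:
R = -39989/19437 (R = 39989*(-1/19437) = -39989/19437 ≈ -2.0574)
D = 2*I*√7305 (D = √(-29220) = 2*I*√7305 ≈ 170.94*I)
f = (-12708 + 2*I*√2170)/(-39989/19437 + 2*I*√7305) (f = (√((-8144 - 5442) + 4906) - 12708)/(2*I*√7305 - 39989/19437) = (√(-13586 + 4906) - 12708)/(-39989/19437 + 2*I*√7305) = (√(-8680) - 12708)/(-39989/19437 + 2*I*√7305) = (2*I*√2170 - 12708)/(-39989/19437 + 2*I*√7305) = (-12708 + 2*I*√2170)/(-39989/19437 + 2*I*√7305) ≈ 1.4396 + 74.325*I)
1/f = 1/(9877498780644/11040826554301 + 7555939380*√634074/11040826554301 - 1554532386*I*√2170/11040826554301 + 9602087764104*I*√7305/11040826554301)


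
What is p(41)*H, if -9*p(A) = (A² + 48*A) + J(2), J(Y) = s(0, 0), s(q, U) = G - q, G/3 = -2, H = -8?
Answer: 29144/9 ≈ 3238.2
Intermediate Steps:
G = -6 (G = 3*(-2) = -6)
s(q, U) = -6 - q
J(Y) = -6 (J(Y) = -6 - 1*0 = -6 + 0 = -6)
p(A) = ⅔ - 16*A/3 - A²/9 (p(A) = -((A² + 48*A) - 6)/9 = -(-6 + A² + 48*A)/9 = ⅔ - 16*A/3 - A²/9)
p(41)*H = (⅔ - 16/3*41 - ⅑*41²)*(-8) = (⅔ - 656/3 - ⅑*1681)*(-8) = (⅔ - 656/3 - 1681/9)*(-8) = -3643/9*(-8) = 29144/9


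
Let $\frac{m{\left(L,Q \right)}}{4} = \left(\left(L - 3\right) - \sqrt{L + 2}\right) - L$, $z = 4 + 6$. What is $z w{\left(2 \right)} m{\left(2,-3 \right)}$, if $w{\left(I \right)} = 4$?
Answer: $-800$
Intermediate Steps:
$z = 10$
$m{\left(L,Q \right)} = -12 - 4 \sqrt{2 + L}$ ($m{\left(L,Q \right)} = 4 \left(\left(\left(L - 3\right) - \sqrt{L + 2}\right) - L\right) = 4 \left(\left(\left(L - 3\right) - \sqrt{2 + L}\right) - L\right) = 4 \left(\left(\left(-3 + L\right) - \sqrt{2 + L}\right) - L\right) = 4 \left(\left(-3 + L - \sqrt{2 + L}\right) - L\right) = 4 \left(-3 - \sqrt{2 + L}\right) = -12 - 4 \sqrt{2 + L}$)
$z w{\left(2 \right)} m{\left(2,-3 \right)} = 10 \cdot 4 \left(-12 - 4 \sqrt{2 + 2}\right) = 40 \left(-12 - 4 \sqrt{4}\right) = 40 \left(-12 - 8\right) = 40 \left(-20\right) = -800$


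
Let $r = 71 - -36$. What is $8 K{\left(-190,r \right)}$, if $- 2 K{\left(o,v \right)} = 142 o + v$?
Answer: $107492$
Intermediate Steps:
$r = 107$ ($r = 71 + 36 = 107$)
$K{\left(o,v \right)} = - 71 o - \frac{v}{2}$ ($K{\left(o,v \right)} = - \frac{142 o + v}{2} = - \frac{v + 142 o}{2} = - 71 o - \frac{v}{2}$)
$8 K{\left(-190,r \right)} = 8 \left(\left(-71\right) \left(-190\right) - \frac{107}{2}\right) = 8 \left(13490 - \frac{107}{2}\right) = 8 \cdot \frac{26873}{2} = 107492$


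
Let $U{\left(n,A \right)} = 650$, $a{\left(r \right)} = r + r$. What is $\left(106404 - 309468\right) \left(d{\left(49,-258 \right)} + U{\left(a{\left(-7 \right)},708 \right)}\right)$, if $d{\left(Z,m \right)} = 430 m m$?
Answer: $-5812335392880$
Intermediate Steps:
$a{\left(r \right)} = 2 r$
$d{\left(Z,m \right)} = 430 m^{2}$
$\left(106404 - 309468\right) \left(d{\left(49,-258 \right)} + U{\left(a{\left(-7 \right)},708 \right)}\right) = \left(106404 - 309468\right) \left(430 \left(-258\right)^{2} + 650\right) = - 203064 \left(430 \cdot 66564 + 650\right) = - 203064 \left(28622520 + 650\right) = \left(-203064\right) 28623170 = -5812335392880$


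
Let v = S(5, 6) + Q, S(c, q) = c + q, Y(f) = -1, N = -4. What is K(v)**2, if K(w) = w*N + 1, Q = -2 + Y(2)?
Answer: 961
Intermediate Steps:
Q = -3 (Q = -2 - 1 = -3)
v = 8 (v = (5 + 6) - 3 = 11 - 3 = 8)
K(w) = 1 - 4*w (K(w) = w*(-4) + 1 = -4*w + 1 = 1 - 4*w)
K(v)**2 = (1 - 4*8)**2 = (1 - 32)**2 = (-31)**2 = 961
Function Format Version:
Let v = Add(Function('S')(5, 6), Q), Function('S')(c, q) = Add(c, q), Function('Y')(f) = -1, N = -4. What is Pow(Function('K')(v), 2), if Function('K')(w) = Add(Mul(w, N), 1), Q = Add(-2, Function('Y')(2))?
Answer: 961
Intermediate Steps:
Q = -3 (Q = Add(-2, -1) = -3)
v = 8 (v = Add(Add(5, 6), -3) = Add(11, -3) = 8)
Function('K')(w) = Add(1, Mul(-4, w)) (Function('K')(w) = Add(Mul(w, -4), 1) = Add(Mul(-4, w), 1) = Add(1, Mul(-4, w)))
Pow(Function('K')(v), 2) = Pow(Add(1, Mul(-4, 8)), 2) = Pow(Add(1, -32), 2) = Pow(-31, 2) = 961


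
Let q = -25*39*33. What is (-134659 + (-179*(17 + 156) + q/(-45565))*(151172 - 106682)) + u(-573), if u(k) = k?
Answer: -965855777912/701 ≈ -1.3778e+9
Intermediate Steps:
q = -32175 (q = -975*33 = -32175)
(-134659 + (-179*(17 + 156) + q/(-45565))*(151172 - 106682)) + u(-573) = (-134659 + (-179*(17 + 156) - 32175/(-45565))*(151172 - 106682)) - 573 = (-134659 + (-179*173 - 32175*(-1/45565))*44490) - 573 = (-134659 + (-30967 + 495/701)*44490) - 573 = (-134659 - 21707372/701*44490) - 573 = (-134659 - 965760980280/701) - 573 = -965855376239/701 - 573 = -965855777912/701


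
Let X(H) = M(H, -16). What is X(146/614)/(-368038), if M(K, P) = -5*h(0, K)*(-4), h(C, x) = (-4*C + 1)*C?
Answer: 0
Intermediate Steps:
h(C, x) = C*(1 - 4*C) (h(C, x) = (1 - 4*C)*C = C*(1 - 4*C))
M(K, P) = 0 (M(K, P) = -0*(1 - 4*0)*(-4) = -0*(1 + 0)*(-4) = -0*(-4) = -5*0*(-4) = 0*(-4) = 0)
X(H) = 0
X(146/614)/(-368038) = 0/(-368038) = 0*(-1/368038) = 0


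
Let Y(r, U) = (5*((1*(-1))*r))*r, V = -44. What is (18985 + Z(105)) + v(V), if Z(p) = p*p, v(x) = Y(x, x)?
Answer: 20330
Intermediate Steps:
Y(r, U) = -5*r² (Y(r, U) = (5*(-r))*r = (-5*r)*r = -5*r²)
v(x) = -5*x²
Z(p) = p²
(18985 + Z(105)) + v(V) = (18985 + 105²) - 5*(-44)² = (18985 + 11025) - 5*1936 = 30010 - 9680 = 20330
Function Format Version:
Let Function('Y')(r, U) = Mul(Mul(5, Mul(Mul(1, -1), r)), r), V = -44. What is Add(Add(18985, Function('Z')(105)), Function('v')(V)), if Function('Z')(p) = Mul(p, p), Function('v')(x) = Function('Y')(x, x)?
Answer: 20330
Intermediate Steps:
Function('Y')(r, U) = Mul(-5, Pow(r, 2)) (Function('Y')(r, U) = Mul(Mul(5, Mul(-1, r)), r) = Mul(Mul(-5, r), r) = Mul(-5, Pow(r, 2)))
Function('v')(x) = Mul(-5, Pow(x, 2))
Function('Z')(p) = Pow(p, 2)
Add(Add(18985, Function('Z')(105)), Function('v')(V)) = Add(Add(18985, Pow(105, 2)), Mul(-5, Pow(-44, 2))) = Add(Add(18985, 11025), Mul(-5, 1936)) = Add(30010, -9680) = 20330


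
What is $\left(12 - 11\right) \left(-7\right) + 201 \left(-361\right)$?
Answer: $-72568$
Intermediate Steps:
$\left(12 - 11\right) \left(-7\right) + 201 \left(-361\right) = 1 \left(-7\right) - 72561 = -7 - 72561 = -72568$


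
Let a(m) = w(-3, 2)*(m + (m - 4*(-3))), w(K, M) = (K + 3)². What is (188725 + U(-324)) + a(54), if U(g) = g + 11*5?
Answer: 188456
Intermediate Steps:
U(g) = 55 + g (U(g) = g + 55 = 55 + g)
w(K, M) = (3 + K)²
a(m) = 0 (a(m) = (3 - 3)²*(m + (m - 4*(-3))) = 0²*(m + (m + 12)) = 0*(m + (12 + m)) = 0*(12 + 2*m) = 0)
(188725 + U(-324)) + a(54) = (188725 + (55 - 324)) + 0 = (188725 - 269) + 0 = 188456 + 0 = 188456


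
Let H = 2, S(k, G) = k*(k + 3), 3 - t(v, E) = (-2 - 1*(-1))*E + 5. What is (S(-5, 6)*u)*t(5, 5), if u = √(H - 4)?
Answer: 30*I*√2 ≈ 42.426*I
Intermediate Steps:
t(v, E) = -2 + E (t(v, E) = 3 - ((-2 - 1*(-1))*E + 5) = 3 - ((-2 + 1)*E + 5) = 3 - (-E + 5) = 3 - (5 - E) = 3 + (-5 + E) = -2 + E)
S(k, G) = k*(3 + k)
u = I*√2 (u = √(2 - 4) = √(-2) = I*√2 ≈ 1.4142*I)
(S(-5, 6)*u)*t(5, 5) = ((-5*(3 - 5))*(I*√2))*(-2 + 5) = ((-5*(-2))*(I*√2))*3 = (10*(I*√2))*3 = (10*I*√2)*3 = 30*I*√2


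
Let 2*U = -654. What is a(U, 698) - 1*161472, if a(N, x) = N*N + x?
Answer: -53845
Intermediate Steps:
U = -327 (U = (½)*(-654) = -327)
a(N, x) = x + N² (a(N, x) = N² + x = x + N²)
a(U, 698) - 1*161472 = (698 + (-327)²) - 1*161472 = (698 + 106929) - 161472 = 107627 - 161472 = -53845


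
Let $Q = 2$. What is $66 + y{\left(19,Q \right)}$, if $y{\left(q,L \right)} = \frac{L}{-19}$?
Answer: $\frac{1252}{19} \approx 65.895$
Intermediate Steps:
$y{\left(q,L \right)} = - \frac{L}{19}$ ($y{\left(q,L \right)} = L \left(- \frac{1}{19}\right) = - \frac{L}{19}$)
$66 + y{\left(19,Q \right)} = 66 - \frac{2}{19} = \frac{1252}{19}$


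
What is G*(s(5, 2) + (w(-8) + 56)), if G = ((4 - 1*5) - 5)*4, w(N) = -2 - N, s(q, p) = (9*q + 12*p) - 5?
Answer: -3024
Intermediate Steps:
s(q, p) = -5 + 9*q + 12*p
G = -24 (G = ((4 - 5) - 5)*4 = (-1 - 5)*4 = -6*4 = -24)
G*(s(5, 2) + (w(-8) + 56)) = -24*((-5 + 9*5 + 12*2) + ((-2 - 1*(-8)) + 56)) = -24*((-5 + 45 + 24) + ((-2 + 8) + 56)) = -24*(64 + (6 + 56)) = -24*(64 + 62) = -24*126 = -3024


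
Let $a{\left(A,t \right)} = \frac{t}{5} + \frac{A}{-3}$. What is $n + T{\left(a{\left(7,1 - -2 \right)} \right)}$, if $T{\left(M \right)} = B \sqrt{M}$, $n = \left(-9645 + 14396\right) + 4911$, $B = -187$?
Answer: $9662 - \frac{187 i \sqrt{390}}{15} \approx 9662.0 - 246.2 i$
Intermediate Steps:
$a{\left(A,t \right)} = - \frac{A}{3} + \frac{t}{5}$ ($a{\left(A,t \right)} = t \frac{1}{5} + A \left(- \frac{1}{3}\right) = \frac{t}{5} - \frac{A}{3} = - \frac{A}{3} + \frac{t}{5}$)
$n = 9662$ ($n = 4751 + 4911 = 9662$)
$T{\left(M \right)} = - 187 \sqrt{M}$
$n + T{\left(a{\left(7,1 - -2 \right)} \right)} = 9662 - 187 \sqrt{\left(- \frac{1}{3}\right) 7 + \frac{1 - -2}{5}} = 9662 - 187 \sqrt{- \frac{7}{3} + \frac{1 + 2}{5}} = 9662 - 187 \sqrt{- \frac{7}{3} + \frac{1}{5} \cdot 3} = 9662 - 187 \sqrt{- \frac{7}{3} + \frac{3}{5}} = 9662 - 187 \sqrt{- \frac{26}{15}} = 9662 - 187 \frac{i \sqrt{390}}{15} = 9662 - \frac{187 i \sqrt{390}}{15}$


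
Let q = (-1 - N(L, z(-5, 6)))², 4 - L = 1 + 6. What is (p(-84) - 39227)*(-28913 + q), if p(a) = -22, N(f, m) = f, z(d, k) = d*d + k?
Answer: 1134649341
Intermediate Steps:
z(d, k) = k + d² (z(d, k) = d² + k = k + d²)
L = -3 (L = 4 - (1 + 6) = 4 - 1*7 = 4 - 7 = -3)
q = 4 (q = (-1 - 1*(-3))² = (-1 + 3)² = 2² = 4)
(p(-84) - 39227)*(-28913 + q) = (-22 - 39227)*(-28913 + 4) = -39249*(-28909) = 1134649341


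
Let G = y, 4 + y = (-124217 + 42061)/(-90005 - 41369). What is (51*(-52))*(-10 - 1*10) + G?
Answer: 3483816810/65687 ≈ 53037.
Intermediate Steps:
y = -221670/65687 (y = -4 + (-124217 + 42061)/(-90005 - 41369) = -4 - 82156/(-131374) = -4 - 82156*(-1/131374) = -4 + 41078/65687 = -221670/65687 ≈ -3.3746)
G = -221670/65687 ≈ -3.3746
(51*(-52))*(-10 - 1*10) + G = (51*(-52))*(-10 - 1*10) - 221670/65687 = -2652*(-10 - 10) - 221670/65687 = -2652*(-20) - 221670/65687 = 53040 - 221670/65687 = 3483816810/65687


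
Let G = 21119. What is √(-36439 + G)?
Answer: 2*I*√3830 ≈ 123.77*I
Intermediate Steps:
√(-36439 + G) = √(-36439 + 21119) = √(-15320) = 2*I*√3830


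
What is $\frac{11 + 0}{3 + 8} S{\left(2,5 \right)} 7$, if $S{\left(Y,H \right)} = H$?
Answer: $35$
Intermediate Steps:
$\frac{11 + 0}{3 + 8} S{\left(2,5 \right)} 7 = \frac{11 + 0}{3 + 8} \cdot 5 \cdot 7 = \frac{11}{11} \cdot 5 \cdot 7 = 11 \cdot \frac{1}{11} \cdot 5 \cdot 7 = 1 \cdot 5 \cdot 7 = 5 \cdot 7 = 35$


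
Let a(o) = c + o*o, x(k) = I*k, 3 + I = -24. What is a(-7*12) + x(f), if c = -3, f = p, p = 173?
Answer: 2382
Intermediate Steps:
f = 173
I = -27 (I = -3 - 24 = -27)
x(k) = -27*k
a(o) = -3 + o² (a(o) = -3 + o*o = -3 + o²)
a(-7*12) + x(f) = (-3 + (-7*12)²) - 27*173 = (-3 + (-84)²) - 4671 = (-3 + 7056) - 4671 = 7053 - 4671 = 2382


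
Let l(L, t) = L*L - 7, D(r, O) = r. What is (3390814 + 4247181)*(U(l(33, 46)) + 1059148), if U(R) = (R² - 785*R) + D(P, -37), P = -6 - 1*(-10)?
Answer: 10544297925470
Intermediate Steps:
P = 4 (P = -6 + 10 = 4)
l(L, t) = -7 + L² (l(L, t) = L² - 7 = -7 + L²)
U(R) = 4 + R² - 785*R (U(R) = (R² - 785*R) + 4 = 4 + R² - 785*R)
(3390814 + 4247181)*(U(l(33, 46)) + 1059148) = (3390814 + 4247181)*((4 + (-7 + 33²)² - 785*(-7 + 33²)) + 1059148) = 7637995*((4 + (-7 + 1089)² - 785*(-7 + 1089)) + 1059148) = 7637995*((4 + 1082² - 785*1082) + 1059148) = 7637995*((4 + 1170724 - 849370) + 1059148) = 7637995*(321358 + 1059148) = 7637995*1380506 = 10544297925470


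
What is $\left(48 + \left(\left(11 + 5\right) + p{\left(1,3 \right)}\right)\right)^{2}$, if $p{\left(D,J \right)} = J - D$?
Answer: $4356$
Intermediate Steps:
$\left(48 + \left(\left(11 + 5\right) + p{\left(1,3 \right)}\right)\right)^{2} = \left(48 + \left(\left(11 + 5\right) + \left(3 - 1\right)\right)\right)^{2} = \left(48 + \left(16 + \left(3 - 1\right)\right)\right)^{2} = \left(48 + \left(16 + 2\right)\right)^{2} = \left(48 + 18\right)^{2} = 66^{2} = 4356$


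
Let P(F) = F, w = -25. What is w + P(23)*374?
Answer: 8577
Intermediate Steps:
w + P(23)*374 = -25 + 23*374 = -25 + 8602 = 8577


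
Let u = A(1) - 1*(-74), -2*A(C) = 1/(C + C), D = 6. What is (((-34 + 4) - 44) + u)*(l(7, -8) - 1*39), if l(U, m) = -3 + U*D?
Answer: 0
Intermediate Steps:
l(U, m) = -3 + 6*U (l(U, m) = -3 + U*6 = -3 + 6*U)
A(C) = -1/(4*C) (A(C) = -1/(2*(C + C)) = -1/(2*C)/2 = -1/(4*C))
u = 295/4 (u = -¼/1 - 1*(-74) = -¼*1 + 74 = -¼ + 74 = 295/4 ≈ 73.750)
(((-34 + 4) - 44) + u)*(l(7, -8) - 1*39) = (((-34 + 4) - 44) + 295/4)*((-3 + 6*7) - 1*39) = ((-30 - 44) + 295/4)*((-3 + 42) - 39) = (-74 + 295/4)*(39 - 39) = -¼*0 = 0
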